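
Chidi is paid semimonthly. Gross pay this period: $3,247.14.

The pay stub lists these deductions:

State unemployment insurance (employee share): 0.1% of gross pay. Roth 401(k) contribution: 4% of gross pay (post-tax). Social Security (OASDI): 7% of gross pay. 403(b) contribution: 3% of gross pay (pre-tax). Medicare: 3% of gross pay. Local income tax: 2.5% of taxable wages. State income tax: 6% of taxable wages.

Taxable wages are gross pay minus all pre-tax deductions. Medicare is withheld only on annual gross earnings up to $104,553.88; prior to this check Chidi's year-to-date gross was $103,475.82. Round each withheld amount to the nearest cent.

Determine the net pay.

403(b) contribution: $3,247.14 × 0.03 = $97.41
Taxable wages = $3,247.14 − $97.41 = $3,149.73
Local income tax: $3,149.73 × 0.025 = $78.74
State income tax: $3,149.73 × 0.06 = $188.98
Social Security (OASDI): $3,247.14 × 0.07 = $227.30
State unemployment insurance (employee share): $3,247.14 × 0.001 = $3.25
Medicare: only $104,553.88 − $103,475.82 = $1,078.06 of this check is subject → $1,078.06 × 0.03 = $32.34
Roth 401(k) contribution: $3,247.14 × 0.04 = $129.89
Total deductions = $97.41 + $78.74 + $188.98 + $227.30 + $3.25 + $32.34 + $129.89 = $757.91
Net pay = $3,247.14 − $757.91 = $2,489.23

$2,489.23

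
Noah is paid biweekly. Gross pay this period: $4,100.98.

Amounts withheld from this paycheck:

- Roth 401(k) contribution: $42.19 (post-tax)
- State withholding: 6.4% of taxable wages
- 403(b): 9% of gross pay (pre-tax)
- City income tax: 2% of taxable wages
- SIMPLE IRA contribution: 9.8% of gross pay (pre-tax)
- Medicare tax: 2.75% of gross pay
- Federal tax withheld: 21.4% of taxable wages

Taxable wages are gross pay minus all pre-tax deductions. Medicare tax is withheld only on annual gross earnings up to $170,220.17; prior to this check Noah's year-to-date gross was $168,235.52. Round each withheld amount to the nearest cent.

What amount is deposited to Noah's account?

SIMPLE IRA contribution: $4,100.98 × 0.098 = $401.90
403(b): $4,100.98 × 0.09 = $369.09
Pre-tax total = $401.90 + $369.09 = $770.99
Taxable wages = $4,100.98 − $770.99 = $3,329.99
Federal tax withheld: $3,329.99 × 0.214 = $712.62
State withholding: $3,329.99 × 0.064 = $213.12
City income tax: $3,329.99 × 0.02 = $66.60
Medicare tax: only $170,220.17 − $168,235.52 = $1,984.65 of this check is subject → $1,984.65 × 0.0275 = $54.58
Roth 401(k) contribution: $42.19
Total deductions = $401.90 + $369.09 + $712.62 + $213.12 + $66.60 + $54.58 + $42.19 = $1,860.10
Net pay = $4,100.98 − $1,860.10 = $2,240.88

$2,240.88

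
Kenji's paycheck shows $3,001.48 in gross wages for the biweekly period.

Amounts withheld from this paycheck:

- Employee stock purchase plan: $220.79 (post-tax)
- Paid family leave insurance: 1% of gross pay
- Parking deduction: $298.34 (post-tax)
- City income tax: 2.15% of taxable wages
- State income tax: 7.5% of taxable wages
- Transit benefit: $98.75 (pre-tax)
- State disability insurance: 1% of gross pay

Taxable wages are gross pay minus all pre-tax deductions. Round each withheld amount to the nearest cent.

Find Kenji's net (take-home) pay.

Transit benefit: $98.75
Taxable wages = $3,001.48 − $98.75 = $2,902.73
City income tax: $2,902.73 × 0.0215 = $62.41
State income tax: $2,902.73 × 0.075 = $217.70
Paid family leave insurance: $3,001.48 × 0.01 = $30.01
State disability insurance: $3,001.48 × 0.01 = $30.01
Parking deduction: $298.34
Employee stock purchase plan: $220.79
Total deductions = $98.75 + $62.41 + $217.70 + $30.01 + $30.01 + $298.34 + $220.79 = $958.01
Net pay = $3,001.48 − $958.01 = $2,043.47

$2,043.47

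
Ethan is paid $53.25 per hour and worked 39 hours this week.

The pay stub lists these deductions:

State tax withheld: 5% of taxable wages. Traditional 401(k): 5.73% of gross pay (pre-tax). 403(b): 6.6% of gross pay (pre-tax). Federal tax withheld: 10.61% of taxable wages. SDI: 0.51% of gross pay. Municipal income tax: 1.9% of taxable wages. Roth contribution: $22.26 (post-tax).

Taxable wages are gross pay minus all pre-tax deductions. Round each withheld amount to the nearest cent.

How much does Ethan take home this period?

Gross pay: 39 × $53.25 = $2,076.75
Traditional 401(k): $2,076.75 × 0.0573 = $119.00
403(b): $2,076.75 × 0.066 = $137.07
Pre-tax total = $119.00 + $137.07 = $256.07
Taxable wages = $2,076.75 − $256.07 = $1,820.68
Municipal income tax: $1,820.68 × 0.019 = $34.59
State tax withheld: $1,820.68 × 0.05 = $91.03
Federal tax withheld: $1,820.68 × 0.1061 = $193.17
SDI: $2,076.75 × 0.0051 = $10.59
Roth contribution: $22.26
Total deductions = $119.00 + $137.07 + $34.59 + $91.03 + $193.17 + $10.59 + $22.26 = $607.71
Net pay = $2,076.75 − $607.71 = $1,469.04

$1,469.04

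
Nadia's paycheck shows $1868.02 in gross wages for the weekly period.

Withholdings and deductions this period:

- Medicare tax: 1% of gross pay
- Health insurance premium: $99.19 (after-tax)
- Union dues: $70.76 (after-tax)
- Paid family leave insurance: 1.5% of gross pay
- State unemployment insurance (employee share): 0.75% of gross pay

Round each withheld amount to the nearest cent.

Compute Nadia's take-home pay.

$1637.36

State unemployment insurance (employee share): $1868.02 × 0.0075 = $14.01
Paid family leave insurance: $1868.02 × 0.015 = $28.02
Medicare tax: $1868.02 × 0.01 = $18.68
Union dues: $70.76
Health insurance premium: $99.19
Total deductions = $14.01 + $28.02 + $18.68 + $70.76 + $99.19 = $230.66
Net pay = $1868.02 − $230.66 = $1637.36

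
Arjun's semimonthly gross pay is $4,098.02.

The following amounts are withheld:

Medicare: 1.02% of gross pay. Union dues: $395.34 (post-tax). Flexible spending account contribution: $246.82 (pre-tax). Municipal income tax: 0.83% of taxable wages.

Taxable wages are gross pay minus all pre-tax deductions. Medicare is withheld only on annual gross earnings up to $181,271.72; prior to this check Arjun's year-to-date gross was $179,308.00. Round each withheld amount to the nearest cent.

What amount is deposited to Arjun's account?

$3,403.87

Flexible spending account contribution: $246.82
Taxable wages = $4,098.02 − $246.82 = $3,851.20
Municipal income tax: $3,851.20 × 0.0083 = $31.96
Medicare: only $181,271.72 − $179,308.00 = $1,963.72 of this check is subject → $1,963.72 × 0.0102 = $20.03
Union dues: $395.34
Total deductions = $246.82 + $31.96 + $20.03 + $395.34 = $694.15
Net pay = $4,098.02 − $694.15 = $3,403.87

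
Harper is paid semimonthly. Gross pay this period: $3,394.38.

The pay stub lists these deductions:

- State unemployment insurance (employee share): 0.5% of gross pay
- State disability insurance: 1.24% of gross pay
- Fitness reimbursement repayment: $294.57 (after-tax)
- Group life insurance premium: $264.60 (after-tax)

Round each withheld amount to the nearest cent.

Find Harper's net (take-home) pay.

$2,776.15

State disability insurance: $3,394.38 × 0.0124 = $42.09
State unemployment insurance (employee share): $3,394.38 × 0.005 = $16.97
Group life insurance premium: $264.60
Fitness reimbursement repayment: $294.57
Total deductions = $42.09 + $16.97 + $264.60 + $294.57 = $618.23
Net pay = $3,394.38 − $618.23 = $2,776.15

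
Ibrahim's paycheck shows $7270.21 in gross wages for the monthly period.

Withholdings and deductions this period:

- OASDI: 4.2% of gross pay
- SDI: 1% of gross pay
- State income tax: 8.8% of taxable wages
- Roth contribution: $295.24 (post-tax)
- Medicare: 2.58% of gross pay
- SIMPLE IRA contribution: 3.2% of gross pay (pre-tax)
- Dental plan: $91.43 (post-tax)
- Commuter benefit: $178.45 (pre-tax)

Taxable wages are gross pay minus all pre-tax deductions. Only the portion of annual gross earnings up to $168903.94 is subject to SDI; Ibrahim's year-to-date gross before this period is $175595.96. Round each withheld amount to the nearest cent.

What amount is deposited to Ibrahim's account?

Commuter benefit: $178.45
SIMPLE IRA contribution: $7270.21 × 0.032 = $232.65
Pre-tax total = $178.45 + $232.65 = $411.10
Taxable wages = $7270.21 − $411.10 = $6859.11
State income tax: $6859.11 × 0.088 = $603.60
SDI: annual cap $168903.94 already reached (YTD $175595.96), so $0.00
Medicare: $7270.21 × 0.0258 = $187.57
OASDI: $7270.21 × 0.042 = $305.35
Roth contribution: $295.24
Dental plan: $91.43
Total deductions = $178.45 + $232.65 + $603.60 + $0.00 + $187.57 + $305.35 + $295.24 + $91.43 = $1894.29
Net pay = $7270.21 − $1894.29 = $5375.92

$5375.92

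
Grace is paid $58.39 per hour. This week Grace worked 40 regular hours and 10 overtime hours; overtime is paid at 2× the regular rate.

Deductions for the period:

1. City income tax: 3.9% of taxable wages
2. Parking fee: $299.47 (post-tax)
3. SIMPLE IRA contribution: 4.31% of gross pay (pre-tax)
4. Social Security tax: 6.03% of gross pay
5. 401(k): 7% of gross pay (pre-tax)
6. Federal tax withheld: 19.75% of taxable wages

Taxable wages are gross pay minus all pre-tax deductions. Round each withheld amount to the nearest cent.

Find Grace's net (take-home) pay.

$1,861.59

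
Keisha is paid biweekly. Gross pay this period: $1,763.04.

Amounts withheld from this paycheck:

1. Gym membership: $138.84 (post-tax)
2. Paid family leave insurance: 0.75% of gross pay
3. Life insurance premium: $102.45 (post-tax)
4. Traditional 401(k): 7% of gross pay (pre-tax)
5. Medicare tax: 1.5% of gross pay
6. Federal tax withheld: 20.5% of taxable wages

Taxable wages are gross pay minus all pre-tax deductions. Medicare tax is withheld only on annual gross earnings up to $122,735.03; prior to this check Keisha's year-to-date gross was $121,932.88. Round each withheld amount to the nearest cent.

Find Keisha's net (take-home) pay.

Traditional 401(k): $1,763.04 × 0.07 = $123.41
Taxable wages = $1,763.04 − $123.41 = $1,639.63
Federal tax withheld: $1,639.63 × 0.205 = $336.12
Paid family leave insurance: $1,763.04 × 0.0075 = $13.22
Medicare tax: only $122,735.03 − $121,932.88 = $802.15 of this check is subject → $802.15 × 0.015 = $12.03
Gym membership: $138.84
Life insurance premium: $102.45
Total deductions = $123.41 + $336.12 + $13.22 + $12.03 + $138.84 + $102.45 = $726.07
Net pay = $1,763.04 − $726.07 = $1,036.97

$1,036.97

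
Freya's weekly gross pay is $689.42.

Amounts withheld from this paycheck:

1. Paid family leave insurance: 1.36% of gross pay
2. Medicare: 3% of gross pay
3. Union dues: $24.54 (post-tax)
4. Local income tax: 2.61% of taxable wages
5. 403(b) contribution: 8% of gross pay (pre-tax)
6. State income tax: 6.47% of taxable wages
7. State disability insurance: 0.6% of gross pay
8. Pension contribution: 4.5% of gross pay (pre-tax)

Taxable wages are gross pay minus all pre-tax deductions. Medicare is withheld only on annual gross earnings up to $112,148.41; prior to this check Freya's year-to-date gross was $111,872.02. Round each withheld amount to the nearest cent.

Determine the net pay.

$502.13

403(b) contribution: $689.42 × 0.08 = $55.15
Pension contribution: $689.42 × 0.045 = $31.02
Pre-tax total = $55.15 + $31.02 = $86.17
Taxable wages = $689.42 − $86.17 = $603.25
Local income tax: $603.25 × 0.0261 = $15.74
State income tax: $603.25 × 0.0647 = $39.03
Paid family leave insurance: $689.42 × 0.0136 = $9.38
State disability insurance: $689.42 × 0.006 = $4.14
Medicare: only $112,148.41 − $111,872.02 = $276.39 of this check is subject → $276.39 × 0.03 = $8.29
Union dues: $24.54
Total deductions = $55.15 + $31.02 + $15.74 + $39.03 + $9.38 + $4.14 + $8.29 + $24.54 = $187.29
Net pay = $689.42 − $187.29 = $502.13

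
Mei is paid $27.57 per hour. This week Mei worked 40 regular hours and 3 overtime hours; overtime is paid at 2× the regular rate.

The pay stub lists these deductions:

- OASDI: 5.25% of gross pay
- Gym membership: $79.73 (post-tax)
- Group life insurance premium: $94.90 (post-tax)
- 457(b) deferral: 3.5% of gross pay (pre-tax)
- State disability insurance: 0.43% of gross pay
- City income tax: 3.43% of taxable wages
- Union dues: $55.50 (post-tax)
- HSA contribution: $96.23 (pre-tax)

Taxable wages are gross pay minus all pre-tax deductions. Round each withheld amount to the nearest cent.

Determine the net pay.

Regular pay: 40 × $27.57 = $1102.80
Overtime pay: 3 × $27.57 × 2 = $165.42
Gross pay = $1102.80 + $165.42 = $1268.22
HSA contribution: $96.23
457(b) deferral: $1268.22 × 0.035 = $44.39
Pre-tax total = $96.23 + $44.39 = $140.62
Taxable wages = $1268.22 − $140.62 = $1127.60
City income tax: $1127.60 × 0.0343 = $38.68
OASDI: $1268.22 × 0.0525 = $66.58
State disability insurance: $1268.22 × 0.0043 = $5.45
Group life insurance premium: $94.90
Union dues: $55.50
Gym membership: $79.73
Total deductions = $96.23 + $44.39 + $38.68 + $66.58 + $5.45 + $94.90 + $55.50 + $79.73 = $481.46
Net pay = $1268.22 − $481.46 = $786.76

$786.76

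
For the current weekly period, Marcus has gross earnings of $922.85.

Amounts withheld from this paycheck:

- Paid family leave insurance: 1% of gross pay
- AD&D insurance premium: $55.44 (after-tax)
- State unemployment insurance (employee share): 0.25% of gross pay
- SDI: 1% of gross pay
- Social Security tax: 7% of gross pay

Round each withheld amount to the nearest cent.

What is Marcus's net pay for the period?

Social Security tax: $922.85 × 0.07 = $64.60
Paid family leave insurance: $922.85 × 0.01 = $9.23
State unemployment insurance (employee share): $922.85 × 0.0025 = $2.31
SDI: $922.85 × 0.01 = $9.23
AD&D insurance premium: $55.44
Total deductions = $64.60 + $9.23 + $2.31 + $9.23 + $55.44 = $140.81
Net pay = $922.85 − $140.81 = $782.04

$782.04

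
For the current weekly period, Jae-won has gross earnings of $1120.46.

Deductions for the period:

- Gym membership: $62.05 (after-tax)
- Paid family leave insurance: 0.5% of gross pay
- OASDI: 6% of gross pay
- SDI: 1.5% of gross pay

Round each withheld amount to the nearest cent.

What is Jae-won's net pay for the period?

$968.77

SDI: $1120.46 × 0.015 = $16.81
Paid family leave insurance: $1120.46 × 0.005 = $5.60
OASDI: $1120.46 × 0.06 = $67.23
Gym membership: $62.05
Total deductions = $16.81 + $5.60 + $67.23 + $62.05 = $151.69
Net pay = $1120.46 − $151.69 = $968.77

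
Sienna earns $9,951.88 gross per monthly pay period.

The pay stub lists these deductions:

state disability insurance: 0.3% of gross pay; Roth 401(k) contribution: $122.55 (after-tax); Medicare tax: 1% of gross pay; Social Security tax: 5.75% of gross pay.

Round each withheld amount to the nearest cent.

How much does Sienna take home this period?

$9,127.72

Social Security tax: $9,951.88 × 0.0575 = $572.23
State disability insurance: $9,951.88 × 0.003 = $29.86
Medicare tax: $9,951.88 × 0.01 = $99.52
Roth 401(k) contribution: $122.55
Total deductions = $572.23 + $29.86 + $99.52 + $122.55 = $824.16
Net pay = $9,951.88 − $824.16 = $9,127.72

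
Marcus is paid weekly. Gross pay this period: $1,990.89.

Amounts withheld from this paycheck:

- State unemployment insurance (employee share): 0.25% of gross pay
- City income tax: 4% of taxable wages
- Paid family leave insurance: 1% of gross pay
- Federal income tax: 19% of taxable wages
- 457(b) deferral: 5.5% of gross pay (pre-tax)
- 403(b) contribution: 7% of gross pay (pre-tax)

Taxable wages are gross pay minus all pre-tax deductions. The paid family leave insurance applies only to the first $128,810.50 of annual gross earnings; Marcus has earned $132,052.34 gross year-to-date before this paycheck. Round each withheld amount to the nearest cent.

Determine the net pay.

$1,336.38

457(b) deferral: $1,990.89 × 0.055 = $109.50
403(b) contribution: $1,990.89 × 0.07 = $139.36
Pre-tax total = $109.50 + $139.36 = $248.86
Taxable wages = $1,990.89 − $248.86 = $1,742.03
City income tax: $1,742.03 × 0.04 = $69.68
Federal income tax: $1,742.03 × 0.19 = $330.99
Paid family leave insurance: annual cap $128,810.50 already reached (YTD $132,052.34), so $0.00
State unemployment insurance (employee share): $1,990.89 × 0.0025 = $4.98
Total deductions = $109.50 + $139.36 + $69.68 + $330.99 + $0.00 + $4.98 = $654.51
Net pay = $1,990.89 − $654.51 = $1,336.38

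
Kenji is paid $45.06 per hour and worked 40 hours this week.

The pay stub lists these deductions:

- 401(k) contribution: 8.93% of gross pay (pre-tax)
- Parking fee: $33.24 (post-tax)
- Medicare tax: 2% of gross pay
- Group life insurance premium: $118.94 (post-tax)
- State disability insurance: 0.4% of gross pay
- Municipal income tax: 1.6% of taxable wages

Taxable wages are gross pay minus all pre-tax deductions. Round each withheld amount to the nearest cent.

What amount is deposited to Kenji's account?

$1,419.75

Gross pay: 40 × $45.06 = $1,802.40
401(k) contribution: $1,802.40 × 0.0893 = $160.95
Taxable wages = $1,802.40 − $160.95 = $1,641.45
Municipal income tax: $1,641.45 × 0.016 = $26.26
State disability insurance: $1,802.40 × 0.004 = $7.21
Medicare tax: $1,802.40 × 0.02 = $36.05
Parking fee: $33.24
Group life insurance premium: $118.94
Total deductions = $160.95 + $26.26 + $7.21 + $36.05 + $33.24 + $118.94 = $382.65
Net pay = $1,802.40 − $382.65 = $1,419.75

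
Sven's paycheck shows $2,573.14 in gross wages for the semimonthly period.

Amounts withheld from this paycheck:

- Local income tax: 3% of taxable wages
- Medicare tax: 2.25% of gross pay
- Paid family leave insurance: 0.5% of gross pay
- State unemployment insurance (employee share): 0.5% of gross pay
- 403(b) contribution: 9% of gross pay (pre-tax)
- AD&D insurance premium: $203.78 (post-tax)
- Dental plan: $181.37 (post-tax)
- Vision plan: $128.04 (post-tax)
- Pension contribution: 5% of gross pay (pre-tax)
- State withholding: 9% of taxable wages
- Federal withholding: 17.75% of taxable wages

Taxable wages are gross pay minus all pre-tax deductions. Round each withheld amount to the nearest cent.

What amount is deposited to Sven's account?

$957.73

403(b) contribution: $2,573.14 × 0.09 = $231.58
Pension contribution: $2,573.14 × 0.05 = $128.66
Pre-tax total = $231.58 + $128.66 = $360.24
Taxable wages = $2,573.14 − $360.24 = $2,212.90
Federal withholding: $2,212.90 × 0.1775 = $392.79
Local income tax: $2,212.90 × 0.03 = $66.39
State withholding: $2,212.90 × 0.09 = $199.16
State unemployment insurance (employee share): $2,573.14 × 0.005 = $12.87
Medicare tax: $2,573.14 × 0.0225 = $57.90
Paid family leave insurance: $2,573.14 × 0.005 = $12.87
Dental plan: $181.37
AD&D insurance premium: $203.78
Vision plan: $128.04
Total deductions = $231.58 + $128.66 + $392.79 + $66.39 + $199.16 + $12.87 + $57.90 + $12.87 + $181.37 + $203.78 + $128.04 = $1,615.41
Net pay = $2,573.14 − $1,615.41 = $957.73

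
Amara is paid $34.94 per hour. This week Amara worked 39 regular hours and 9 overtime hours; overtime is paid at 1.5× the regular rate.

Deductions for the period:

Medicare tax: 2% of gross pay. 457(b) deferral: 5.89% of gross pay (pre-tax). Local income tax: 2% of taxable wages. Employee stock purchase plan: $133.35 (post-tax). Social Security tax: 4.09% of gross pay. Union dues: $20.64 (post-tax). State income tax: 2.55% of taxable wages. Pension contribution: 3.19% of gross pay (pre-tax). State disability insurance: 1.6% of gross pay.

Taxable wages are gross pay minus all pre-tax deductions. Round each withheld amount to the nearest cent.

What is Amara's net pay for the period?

Regular pay: 39 × $34.94 = $1,362.66
Overtime pay: 9 × $34.94 × 1.5 = $471.69
Gross pay = $1,362.66 + $471.69 = $1,834.35
457(b) deferral: $1,834.35 × 0.0589 = $108.04
Pension contribution: $1,834.35 × 0.0319 = $58.52
Pre-tax total = $108.04 + $58.52 = $166.56
Taxable wages = $1,834.35 − $166.56 = $1,667.79
State income tax: $1,667.79 × 0.0255 = $42.53
Local income tax: $1,667.79 × 0.02 = $33.36
Medicare tax: $1,834.35 × 0.02 = $36.69
Social Security tax: $1,834.35 × 0.0409 = $75.02
State disability insurance: $1,834.35 × 0.016 = $29.35
Employee stock purchase plan: $133.35
Union dues: $20.64
Total deductions = $108.04 + $58.52 + $42.53 + $33.36 + $36.69 + $75.02 + $29.35 + $133.35 + $20.64 = $537.50
Net pay = $1,834.35 − $537.50 = $1,296.85

$1,296.85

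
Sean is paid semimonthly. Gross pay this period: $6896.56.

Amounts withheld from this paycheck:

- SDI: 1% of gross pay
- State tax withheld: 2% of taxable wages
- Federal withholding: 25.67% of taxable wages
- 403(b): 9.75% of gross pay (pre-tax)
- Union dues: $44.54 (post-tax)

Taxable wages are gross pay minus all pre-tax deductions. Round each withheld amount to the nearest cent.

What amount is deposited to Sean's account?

403(b): $6896.56 × 0.0975 = $672.41
Taxable wages = $6896.56 − $672.41 = $6224.15
Federal withholding: $6224.15 × 0.2567 = $1597.74
State tax withheld: $6224.15 × 0.02 = $124.48
SDI: $6896.56 × 0.01 = $68.97
Union dues: $44.54
Total deductions = $672.41 + $1597.74 + $124.48 + $68.97 + $44.54 = $2508.14
Net pay = $6896.56 − $2508.14 = $4388.42

$4388.42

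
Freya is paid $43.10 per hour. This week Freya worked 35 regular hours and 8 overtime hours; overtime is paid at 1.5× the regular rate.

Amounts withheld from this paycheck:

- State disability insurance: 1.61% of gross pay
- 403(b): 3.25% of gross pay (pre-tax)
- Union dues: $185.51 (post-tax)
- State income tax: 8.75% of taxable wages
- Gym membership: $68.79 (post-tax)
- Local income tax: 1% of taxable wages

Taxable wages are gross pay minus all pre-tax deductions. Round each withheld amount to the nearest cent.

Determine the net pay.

Regular pay: 35 × $43.10 = $1,508.50
Overtime pay: 8 × $43.10 × 1.5 = $517.20
Gross pay = $1,508.50 + $517.20 = $2,025.70
403(b): $2,025.70 × 0.0325 = $65.84
Taxable wages = $2,025.70 − $65.84 = $1,959.86
Local income tax: $1,959.86 × 0.01 = $19.60
State income tax: $1,959.86 × 0.0875 = $171.49
State disability insurance: $2,025.70 × 0.0161 = $32.61
Gym membership: $68.79
Union dues: $185.51
Total deductions = $65.84 + $19.60 + $171.49 + $32.61 + $68.79 + $185.51 = $543.84
Net pay = $2,025.70 − $543.84 = $1,481.86

$1,481.86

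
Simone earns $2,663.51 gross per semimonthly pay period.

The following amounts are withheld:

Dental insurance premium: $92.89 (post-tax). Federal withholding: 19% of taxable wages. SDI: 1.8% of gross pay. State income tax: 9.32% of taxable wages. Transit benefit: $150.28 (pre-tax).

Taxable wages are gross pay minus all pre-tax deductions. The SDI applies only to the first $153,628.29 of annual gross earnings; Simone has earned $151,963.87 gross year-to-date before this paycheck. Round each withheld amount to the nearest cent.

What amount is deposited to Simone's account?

Transit benefit: $150.28
Taxable wages = $2,663.51 − $150.28 = $2,513.23
Federal withholding: $2,513.23 × 0.19 = $477.51
State income tax: $2,513.23 × 0.0932 = $234.23
SDI: only $153,628.29 − $151,963.87 = $1,664.42 of this check is subject → $1,664.42 × 0.018 = $29.96
Dental insurance premium: $92.89
Total deductions = $150.28 + $477.51 + $234.23 + $29.96 + $92.89 = $984.87
Net pay = $2,663.51 − $984.87 = $1,678.64

$1,678.64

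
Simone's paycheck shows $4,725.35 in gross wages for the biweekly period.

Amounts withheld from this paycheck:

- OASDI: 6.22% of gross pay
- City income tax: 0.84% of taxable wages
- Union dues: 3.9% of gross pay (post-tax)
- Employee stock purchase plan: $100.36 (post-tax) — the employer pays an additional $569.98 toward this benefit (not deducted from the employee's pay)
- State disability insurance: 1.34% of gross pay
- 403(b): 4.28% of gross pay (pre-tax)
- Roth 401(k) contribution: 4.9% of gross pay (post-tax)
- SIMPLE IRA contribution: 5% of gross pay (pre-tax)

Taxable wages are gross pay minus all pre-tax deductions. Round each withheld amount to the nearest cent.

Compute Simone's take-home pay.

$3,377.40

SIMPLE IRA contribution: $4,725.35 × 0.05 = $236.27
403(b): $4,725.35 × 0.0428 = $202.24
Pre-tax total = $236.27 + $202.24 = $438.51
Taxable wages = $4,725.35 − $438.51 = $4,286.84
City income tax: $4,286.84 × 0.0084 = $36.01
State disability insurance: $4,725.35 × 0.0134 = $63.32
OASDI: $4,725.35 × 0.0622 = $293.92
Employee stock purchase plan: $100.36
Roth 401(k) contribution: $4,725.35 × 0.049 = $231.54
Union dues: $4,725.35 × 0.039 = $184.29
(Employer's $569.98 toward employee stock purchase plan is not withheld from the employee.)
Total deductions = $236.27 + $202.24 + $36.01 + $63.32 + $293.92 + $100.36 + $231.54 + $184.29 = $1,347.95
Net pay = $4,725.35 − $1,347.95 = $3,377.40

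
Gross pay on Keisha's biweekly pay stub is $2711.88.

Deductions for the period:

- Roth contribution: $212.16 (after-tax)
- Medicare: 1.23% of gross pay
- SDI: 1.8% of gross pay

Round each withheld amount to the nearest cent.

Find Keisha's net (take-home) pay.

SDI: $2711.88 × 0.018 = $48.81
Medicare: $2711.88 × 0.0123 = $33.36
Roth contribution: $212.16
Total deductions = $48.81 + $33.36 + $212.16 = $294.33
Net pay = $2711.88 − $294.33 = $2417.55

$2417.55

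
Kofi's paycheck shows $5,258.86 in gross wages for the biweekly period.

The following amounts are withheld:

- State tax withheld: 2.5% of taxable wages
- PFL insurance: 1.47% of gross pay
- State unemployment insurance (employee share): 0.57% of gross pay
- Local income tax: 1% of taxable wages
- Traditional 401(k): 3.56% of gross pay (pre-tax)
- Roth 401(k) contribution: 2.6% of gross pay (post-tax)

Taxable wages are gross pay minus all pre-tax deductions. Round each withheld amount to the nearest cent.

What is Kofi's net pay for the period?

Traditional 401(k): $5,258.86 × 0.0356 = $187.22
Taxable wages = $5,258.86 − $187.22 = $5,071.64
State tax withheld: $5,071.64 × 0.025 = $126.79
Local income tax: $5,071.64 × 0.01 = $50.72
State unemployment insurance (employee share): $5,258.86 × 0.0057 = $29.98
PFL insurance: $5,258.86 × 0.0147 = $77.31
Roth 401(k) contribution: $5,258.86 × 0.026 = $136.73
Total deductions = $187.22 + $126.79 + $50.72 + $29.98 + $77.31 + $136.73 = $608.75
Net pay = $5,258.86 − $608.75 = $4,650.11

$4,650.11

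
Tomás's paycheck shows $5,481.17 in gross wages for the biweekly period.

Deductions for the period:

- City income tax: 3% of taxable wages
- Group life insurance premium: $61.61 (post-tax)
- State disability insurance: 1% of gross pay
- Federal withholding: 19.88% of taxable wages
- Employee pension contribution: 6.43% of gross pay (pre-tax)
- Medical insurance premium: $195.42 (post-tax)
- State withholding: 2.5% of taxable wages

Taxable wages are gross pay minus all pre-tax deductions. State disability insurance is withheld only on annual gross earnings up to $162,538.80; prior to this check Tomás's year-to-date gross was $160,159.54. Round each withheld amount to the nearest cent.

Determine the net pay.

$3,546.24

Employee pension contribution: $5,481.17 × 0.0643 = $352.44
Taxable wages = $5,481.17 − $352.44 = $5,128.73
State withholding: $5,128.73 × 0.025 = $128.22
City income tax: $5,128.73 × 0.03 = $153.86
Federal withholding: $5,128.73 × 0.1988 = $1,019.59
State disability insurance: only $162,538.80 − $160,159.54 = $2,379.26 of this check is subject → $2,379.26 × 0.01 = $23.79
Group life insurance premium: $61.61
Medical insurance premium: $195.42
Total deductions = $352.44 + $128.22 + $153.86 + $1,019.59 + $23.79 + $61.61 + $195.42 = $1,934.93
Net pay = $5,481.17 − $1,934.93 = $3,546.24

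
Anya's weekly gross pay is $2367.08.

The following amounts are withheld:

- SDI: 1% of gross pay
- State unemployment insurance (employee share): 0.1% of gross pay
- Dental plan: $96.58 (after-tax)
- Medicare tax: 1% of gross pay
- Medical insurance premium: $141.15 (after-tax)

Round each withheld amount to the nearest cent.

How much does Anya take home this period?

State unemployment insurance (employee share): $2367.08 × 0.001 = $2.37
SDI: $2367.08 × 0.01 = $23.67
Medicare tax: $2367.08 × 0.01 = $23.67
Medical insurance premium: $141.15
Dental plan: $96.58
Total deductions = $2.37 + $23.67 + $23.67 + $141.15 + $96.58 = $287.44
Net pay = $2367.08 − $287.44 = $2079.64

$2079.64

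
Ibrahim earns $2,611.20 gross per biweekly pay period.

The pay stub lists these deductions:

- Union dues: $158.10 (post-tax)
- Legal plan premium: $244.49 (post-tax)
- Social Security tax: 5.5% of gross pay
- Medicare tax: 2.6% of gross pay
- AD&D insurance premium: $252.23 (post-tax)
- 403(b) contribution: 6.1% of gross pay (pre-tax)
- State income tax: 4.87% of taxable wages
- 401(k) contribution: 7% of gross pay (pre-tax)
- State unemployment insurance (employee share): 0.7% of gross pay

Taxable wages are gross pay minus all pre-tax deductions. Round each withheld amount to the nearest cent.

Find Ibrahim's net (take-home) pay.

$1,274.02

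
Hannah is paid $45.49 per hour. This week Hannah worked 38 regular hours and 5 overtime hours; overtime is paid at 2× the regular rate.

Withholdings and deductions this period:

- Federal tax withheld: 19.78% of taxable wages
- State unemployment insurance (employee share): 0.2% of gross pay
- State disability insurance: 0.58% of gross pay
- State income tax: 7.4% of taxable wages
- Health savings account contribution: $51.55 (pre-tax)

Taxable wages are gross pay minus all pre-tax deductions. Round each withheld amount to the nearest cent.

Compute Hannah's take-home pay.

Regular pay: 38 × $45.49 = $1728.62
Overtime pay: 5 × $45.49 × 2 = $454.90
Gross pay = $1728.62 + $454.90 = $2183.52
Health savings account contribution: $51.55
Taxable wages = $2183.52 − $51.55 = $2131.97
State income tax: $2131.97 × 0.074 = $157.77
Federal tax withheld: $2131.97 × 0.1978 = $421.70
State disability insurance: $2183.52 × 0.0058 = $12.66
State unemployment insurance (employee share): $2183.52 × 0.002 = $4.37
Total deductions = $51.55 + $157.77 + $421.70 + $12.66 + $4.37 = $648.05
Net pay = $2183.52 − $648.05 = $1535.47

$1535.47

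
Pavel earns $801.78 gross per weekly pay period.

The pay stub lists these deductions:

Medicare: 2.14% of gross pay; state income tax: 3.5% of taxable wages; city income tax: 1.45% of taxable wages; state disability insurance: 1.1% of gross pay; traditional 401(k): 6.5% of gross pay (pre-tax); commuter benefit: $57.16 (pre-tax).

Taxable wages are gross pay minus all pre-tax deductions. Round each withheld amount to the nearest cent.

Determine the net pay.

Commuter benefit: $57.16
Traditional 401(k): $801.78 × 0.065 = $52.12
Pre-tax total = $57.16 + $52.12 = $109.28
Taxable wages = $801.78 − $109.28 = $692.50
State income tax: $692.50 × 0.035 = $24.24
City income tax: $692.50 × 0.0145 = $10.04
State disability insurance: $801.78 × 0.011 = $8.82
Medicare: $801.78 × 0.0214 = $17.16
Total deductions = $57.16 + $52.12 + $24.24 + $10.04 + $8.82 + $17.16 = $169.54
Net pay = $801.78 − $169.54 = $632.24

$632.24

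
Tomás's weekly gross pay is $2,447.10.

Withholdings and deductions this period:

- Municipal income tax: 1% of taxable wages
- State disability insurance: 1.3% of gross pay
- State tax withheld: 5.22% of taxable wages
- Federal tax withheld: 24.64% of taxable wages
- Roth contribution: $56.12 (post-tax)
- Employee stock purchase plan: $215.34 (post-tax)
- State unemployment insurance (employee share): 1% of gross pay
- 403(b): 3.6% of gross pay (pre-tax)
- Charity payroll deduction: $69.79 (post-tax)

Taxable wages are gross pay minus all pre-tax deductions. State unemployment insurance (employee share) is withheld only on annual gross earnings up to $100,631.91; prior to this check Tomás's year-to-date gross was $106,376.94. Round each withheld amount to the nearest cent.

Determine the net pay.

$1,257.95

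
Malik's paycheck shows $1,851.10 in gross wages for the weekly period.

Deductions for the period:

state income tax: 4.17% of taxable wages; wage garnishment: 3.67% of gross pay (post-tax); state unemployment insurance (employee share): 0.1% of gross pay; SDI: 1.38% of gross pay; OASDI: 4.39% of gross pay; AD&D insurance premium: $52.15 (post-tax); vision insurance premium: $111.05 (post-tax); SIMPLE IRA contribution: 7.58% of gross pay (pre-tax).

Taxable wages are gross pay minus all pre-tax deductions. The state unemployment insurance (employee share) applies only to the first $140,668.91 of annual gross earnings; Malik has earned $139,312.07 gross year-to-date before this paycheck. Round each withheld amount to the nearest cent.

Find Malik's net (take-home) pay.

$1,300.14

SIMPLE IRA contribution: $1,851.10 × 0.0758 = $140.31
Taxable wages = $1,851.10 − $140.31 = $1,710.79
State income tax: $1,710.79 × 0.0417 = $71.34
SDI: $1,851.10 × 0.0138 = $25.55
OASDI: $1,851.10 × 0.0439 = $81.26
State unemployment insurance (employee share): only $140,668.91 − $139,312.07 = $1,356.84 of this check is subject → $1,356.84 × 0.001 = $1.36
Vision insurance premium: $111.05
Wage garnishment: $1,851.10 × 0.0367 = $67.94
AD&D insurance premium: $52.15
Total deductions = $140.31 + $71.34 + $25.55 + $81.26 + $1.36 + $111.05 + $67.94 + $52.15 = $550.96
Net pay = $1,851.10 − $550.96 = $1,300.14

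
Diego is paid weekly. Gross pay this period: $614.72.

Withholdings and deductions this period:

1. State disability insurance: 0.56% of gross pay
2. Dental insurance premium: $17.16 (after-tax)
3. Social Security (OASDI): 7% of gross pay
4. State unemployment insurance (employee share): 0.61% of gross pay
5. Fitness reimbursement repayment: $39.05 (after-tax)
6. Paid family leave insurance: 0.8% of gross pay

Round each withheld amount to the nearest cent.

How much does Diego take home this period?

State disability insurance: $614.72 × 0.0056 = $3.44
Paid family leave insurance: $614.72 × 0.008 = $4.92
Social Security (OASDI): $614.72 × 0.07 = $43.03
State unemployment insurance (employee share): $614.72 × 0.0061 = $3.75
Fitness reimbursement repayment: $39.05
Dental insurance premium: $17.16
Total deductions = $3.44 + $4.92 + $43.03 + $3.75 + $39.05 + $17.16 = $111.35
Net pay = $614.72 − $111.35 = $503.37

$503.37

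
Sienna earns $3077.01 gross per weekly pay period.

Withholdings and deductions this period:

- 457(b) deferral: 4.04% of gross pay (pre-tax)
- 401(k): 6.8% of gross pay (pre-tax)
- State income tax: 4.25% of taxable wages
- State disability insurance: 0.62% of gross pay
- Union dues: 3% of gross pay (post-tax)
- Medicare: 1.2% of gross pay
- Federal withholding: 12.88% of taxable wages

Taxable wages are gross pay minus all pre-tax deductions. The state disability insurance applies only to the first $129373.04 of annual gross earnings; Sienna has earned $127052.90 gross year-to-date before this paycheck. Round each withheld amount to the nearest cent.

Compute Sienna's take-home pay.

457(b) deferral: $3077.01 × 0.0404 = $124.31
401(k): $3077.01 × 0.068 = $209.24
Pre-tax total = $124.31 + $209.24 = $333.55
Taxable wages = $3077.01 − $333.55 = $2743.46
Federal withholding: $2743.46 × 0.1288 = $353.36
State income tax: $2743.46 × 0.0425 = $116.60
Medicare: $3077.01 × 0.012 = $36.92
State disability insurance: only $129373.04 − $127052.90 = $2320.14 of this check is subject → $2320.14 × 0.0062 = $14.38
Union dues: $3077.01 × 0.03 = $92.31
Total deductions = $124.31 + $209.24 + $353.36 + $116.60 + $36.92 + $14.38 + $92.31 = $947.12
Net pay = $3077.01 − $947.12 = $2129.89

$2129.89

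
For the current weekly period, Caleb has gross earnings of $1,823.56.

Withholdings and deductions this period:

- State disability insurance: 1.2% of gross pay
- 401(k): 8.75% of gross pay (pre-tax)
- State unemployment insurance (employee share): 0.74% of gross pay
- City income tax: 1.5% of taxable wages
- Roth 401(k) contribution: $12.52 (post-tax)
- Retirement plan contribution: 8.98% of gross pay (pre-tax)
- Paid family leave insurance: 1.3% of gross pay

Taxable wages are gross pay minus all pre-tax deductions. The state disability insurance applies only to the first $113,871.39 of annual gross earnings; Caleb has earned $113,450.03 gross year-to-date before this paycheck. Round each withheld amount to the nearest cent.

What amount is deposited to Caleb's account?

$1,422.96

401(k): $1,823.56 × 0.0875 = $159.56
Retirement plan contribution: $1,823.56 × 0.0898 = $163.76
Pre-tax total = $159.56 + $163.76 = $323.32
Taxable wages = $1,823.56 − $323.32 = $1,500.24
City income tax: $1,500.24 × 0.015 = $22.50
State unemployment insurance (employee share): $1,823.56 × 0.0074 = $13.49
Paid family leave insurance: $1,823.56 × 0.013 = $23.71
State disability insurance: only $113,871.39 − $113,450.03 = $421.36 of this check is subject → $421.36 × 0.012 = $5.06
Roth 401(k) contribution: $12.52
Total deductions = $159.56 + $163.76 + $22.50 + $13.49 + $23.71 + $5.06 + $12.52 = $400.60
Net pay = $1,823.56 − $400.60 = $1,422.96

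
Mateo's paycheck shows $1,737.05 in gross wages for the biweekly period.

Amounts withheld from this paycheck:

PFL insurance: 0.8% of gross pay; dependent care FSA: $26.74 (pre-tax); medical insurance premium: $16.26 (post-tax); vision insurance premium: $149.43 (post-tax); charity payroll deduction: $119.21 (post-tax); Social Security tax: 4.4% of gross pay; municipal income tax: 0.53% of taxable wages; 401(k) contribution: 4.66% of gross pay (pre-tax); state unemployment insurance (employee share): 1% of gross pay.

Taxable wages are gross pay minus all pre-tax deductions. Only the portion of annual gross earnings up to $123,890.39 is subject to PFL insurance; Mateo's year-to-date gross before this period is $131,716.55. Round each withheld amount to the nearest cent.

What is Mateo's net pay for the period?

$1,242.02

401(k) contribution: $1,737.05 × 0.0466 = $80.95
Dependent care FSA: $26.74
Pre-tax total = $80.95 + $26.74 = $107.69
Taxable wages = $1,737.05 − $107.69 = $1,629.36
Municipal income tax: $1,629.36 × 0.0053 = $8.64
Social Security tax: $1,737.05 × 0.044 = $76.43
State unemployment insurance (employee share): $1,737.05 × 0.01 = $17.37
PFL insurance: annual cap $123,890.39 already reached (YTD $131,716.55), so $0.00
Medical insurance premium: $16.26
Vision insurance premium: $149.43
Charity payroll deduction: $119.21
Total deductions = $80.95 + $26.74 + $8.64 + $76.43 + $17.37 + $0.00 + $16.26 + $149.43 + $119.21 = $495.03
Net pay = $1,737.05 − $495.03 = $1,242.02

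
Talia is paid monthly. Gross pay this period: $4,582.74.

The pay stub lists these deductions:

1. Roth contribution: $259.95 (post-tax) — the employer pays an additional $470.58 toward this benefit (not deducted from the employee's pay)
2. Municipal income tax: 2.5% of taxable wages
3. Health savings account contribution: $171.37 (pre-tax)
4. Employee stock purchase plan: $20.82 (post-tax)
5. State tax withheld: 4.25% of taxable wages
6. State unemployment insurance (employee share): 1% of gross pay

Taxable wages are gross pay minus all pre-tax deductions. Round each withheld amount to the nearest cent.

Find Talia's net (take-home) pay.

$3,787.01

Health savings account contribution: $171.37
Taxable wages = $4,582.74 − $171.37 = $4,411.37
Municipal income tax: $4,411.37 × 0.025 = $110.28
State tax withheld: $4,411.37 × 0.0425 = $187.48
State unemployment insurance (employee share): $4,582.74 × 0.01 = $45.83
Employee stock purchase plan: $20.82
Roth contribution: $259.95
(Employer's $470.58 toward Roth contribution is not withheld from the employee.)
Total deductions = $171.37 + $110.28 + $187.48 + $45.83 + $20.82 + $259.95 = $795.73
Net pay = $4,582.74 − $795.73 = $3,787.01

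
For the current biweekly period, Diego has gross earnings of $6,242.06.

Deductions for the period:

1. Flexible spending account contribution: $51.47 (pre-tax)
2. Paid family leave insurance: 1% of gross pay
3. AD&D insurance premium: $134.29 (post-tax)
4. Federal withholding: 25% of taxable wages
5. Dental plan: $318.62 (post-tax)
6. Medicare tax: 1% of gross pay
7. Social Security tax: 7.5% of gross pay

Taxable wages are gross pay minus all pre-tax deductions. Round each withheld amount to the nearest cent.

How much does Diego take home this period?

$3,597.04

Flexible spending account contribution: $51.47
Taxable wages = $6,242.06 − $51.47 = $6,190.59
Federal withholding: $6,190.59 × 0.25 = $1,547.65
Paid family leave insurance: $6,242.06 × 0.01 = $62.42
Medicare tax: $6,242.06 × 0.01 = $62.42
Social Security tax: $6,242.06 × 0.075 = $468.15
Dental plan: $318.62
AD&D insurance premium: $134.29
Total deductions = $51.47 + $1,547.65 + $62.42 + $62.42 + $468.15 + $318.62 + $134.29 = $2,645.02
Net pay = $6,242.06 − $2,645.02 = $3,597.04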